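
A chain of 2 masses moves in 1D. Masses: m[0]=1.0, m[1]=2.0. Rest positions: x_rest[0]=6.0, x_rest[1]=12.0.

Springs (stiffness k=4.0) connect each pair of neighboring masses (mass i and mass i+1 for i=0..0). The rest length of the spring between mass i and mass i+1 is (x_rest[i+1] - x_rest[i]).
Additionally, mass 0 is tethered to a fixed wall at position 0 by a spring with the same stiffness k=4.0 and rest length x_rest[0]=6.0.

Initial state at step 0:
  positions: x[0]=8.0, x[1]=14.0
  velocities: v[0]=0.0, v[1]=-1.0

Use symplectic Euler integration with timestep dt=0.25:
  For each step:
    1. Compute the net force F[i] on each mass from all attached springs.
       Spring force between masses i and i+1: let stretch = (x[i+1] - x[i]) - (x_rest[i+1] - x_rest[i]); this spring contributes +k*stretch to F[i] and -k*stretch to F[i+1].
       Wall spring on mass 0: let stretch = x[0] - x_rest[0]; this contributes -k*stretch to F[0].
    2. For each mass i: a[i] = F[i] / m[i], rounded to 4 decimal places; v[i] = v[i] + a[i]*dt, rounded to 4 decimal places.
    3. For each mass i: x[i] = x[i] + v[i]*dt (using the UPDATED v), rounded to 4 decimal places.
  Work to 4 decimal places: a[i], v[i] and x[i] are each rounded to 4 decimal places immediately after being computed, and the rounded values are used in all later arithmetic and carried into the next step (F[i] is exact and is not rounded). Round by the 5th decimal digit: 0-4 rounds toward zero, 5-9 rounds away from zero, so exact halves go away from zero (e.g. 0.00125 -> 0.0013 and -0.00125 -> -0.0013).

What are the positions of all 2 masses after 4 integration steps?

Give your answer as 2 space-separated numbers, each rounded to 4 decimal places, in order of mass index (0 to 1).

Step 0: x=[8.0000 14.0000] v=[0.0000 -1.0000]
Step 1: x=[7.5000 13.7500] v=[-2.0000 -1.0000]
Step 2: x=[6.6875 13.4688] v=[-3.2500 -1.1250]
Step 3: x=[5.8985 13.0899] v=[-3.1562 -1.5157]
Step 4: x=[5.4327 12.5621] v=[-1.8633 -2.1114]

Answer: 5.4327 12.5621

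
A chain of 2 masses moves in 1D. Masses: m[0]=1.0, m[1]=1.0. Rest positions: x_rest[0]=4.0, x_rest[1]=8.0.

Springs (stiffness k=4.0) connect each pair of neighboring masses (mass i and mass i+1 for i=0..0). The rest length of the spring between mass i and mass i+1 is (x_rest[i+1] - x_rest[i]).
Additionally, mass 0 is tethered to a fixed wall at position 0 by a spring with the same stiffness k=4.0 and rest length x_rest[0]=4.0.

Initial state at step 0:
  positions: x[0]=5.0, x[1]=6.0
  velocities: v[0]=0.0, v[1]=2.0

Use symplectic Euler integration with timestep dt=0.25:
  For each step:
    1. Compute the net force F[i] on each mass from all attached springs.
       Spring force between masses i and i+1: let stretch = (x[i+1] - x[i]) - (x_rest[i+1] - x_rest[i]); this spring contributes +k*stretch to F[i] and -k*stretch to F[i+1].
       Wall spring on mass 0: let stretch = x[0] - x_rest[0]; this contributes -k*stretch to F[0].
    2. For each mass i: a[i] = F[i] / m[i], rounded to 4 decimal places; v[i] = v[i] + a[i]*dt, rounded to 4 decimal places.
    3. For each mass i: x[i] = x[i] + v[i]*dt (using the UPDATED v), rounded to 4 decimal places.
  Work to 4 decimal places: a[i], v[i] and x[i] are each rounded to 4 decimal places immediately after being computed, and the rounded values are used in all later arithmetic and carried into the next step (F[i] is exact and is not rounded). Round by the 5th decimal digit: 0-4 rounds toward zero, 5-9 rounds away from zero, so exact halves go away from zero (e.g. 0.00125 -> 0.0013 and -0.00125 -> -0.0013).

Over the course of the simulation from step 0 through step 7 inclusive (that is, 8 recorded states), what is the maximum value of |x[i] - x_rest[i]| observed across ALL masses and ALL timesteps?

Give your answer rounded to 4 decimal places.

Step 0: x=[5.0000 6.0000] v=[0.0000 2.0000]
Step 1: x=[4.0000 7.2500] v=[-4.0000 5.0000]
Step 2: x=[2.8125 8.6875] v=[-4.7500 5.7500]
Step 3: x=[2.3906 9.6563] v=[-1.6875 3.8750]
Step 4: x=[3.1875 9.8086] v=[3.1876 0.6093]
Step 5: x=[4.8428 9.3057] v=[6.6212 -2.0118]
Step 6: x=[6.4031 8.6870] v=[6.2413 -2.4747]
Step 7: x=[6.9336 8.4974] v=[2.1221 -0.7586]
Max displacement = 2.9336

Answer: 2.9336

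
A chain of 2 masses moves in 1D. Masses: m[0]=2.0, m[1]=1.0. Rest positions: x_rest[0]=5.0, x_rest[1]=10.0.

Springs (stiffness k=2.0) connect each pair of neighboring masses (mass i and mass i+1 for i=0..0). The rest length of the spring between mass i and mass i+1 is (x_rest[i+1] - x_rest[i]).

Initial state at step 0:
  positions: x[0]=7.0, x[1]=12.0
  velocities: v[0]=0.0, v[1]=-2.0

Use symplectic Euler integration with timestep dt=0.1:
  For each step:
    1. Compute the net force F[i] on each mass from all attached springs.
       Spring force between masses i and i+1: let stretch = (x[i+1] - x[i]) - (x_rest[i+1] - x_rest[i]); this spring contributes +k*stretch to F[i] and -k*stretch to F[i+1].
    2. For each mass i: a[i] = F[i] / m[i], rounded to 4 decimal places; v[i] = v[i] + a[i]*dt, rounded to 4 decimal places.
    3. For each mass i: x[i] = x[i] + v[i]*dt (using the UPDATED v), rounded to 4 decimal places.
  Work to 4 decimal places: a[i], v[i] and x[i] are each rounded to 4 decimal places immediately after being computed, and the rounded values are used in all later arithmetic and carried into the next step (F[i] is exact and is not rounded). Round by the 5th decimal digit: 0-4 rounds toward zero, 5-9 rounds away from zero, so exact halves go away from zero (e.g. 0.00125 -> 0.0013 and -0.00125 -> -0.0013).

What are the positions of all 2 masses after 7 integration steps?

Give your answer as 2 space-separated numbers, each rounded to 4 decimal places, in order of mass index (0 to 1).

Answer: 6.8955 10.8093

Derivation:
Step 0: x=[7.0000 12.0000] v=[0.0000 -2.0000]
Step 1: x=[7.0000 11.8000] v=[0.0000 -2.0000]
Step 2: x=[6.9980 11.6040] v=[-0.0200 -1.9600]
Step 3: x=[6.9921 11.4159] v=[-0.0594 -1.8812]
Step 4: x=[6.9804 11.2393] v=[-0.1170 -1.7660]
Step 5: x=[6.9613 11.0775] v=[-0.1911 -1.6178]
Step 6: x=[6.9334 10.9334] v=[-0.2795 -1.4410]
Step 7: x=[6.8955 10.8093] v=[-0.3795 -1.2410]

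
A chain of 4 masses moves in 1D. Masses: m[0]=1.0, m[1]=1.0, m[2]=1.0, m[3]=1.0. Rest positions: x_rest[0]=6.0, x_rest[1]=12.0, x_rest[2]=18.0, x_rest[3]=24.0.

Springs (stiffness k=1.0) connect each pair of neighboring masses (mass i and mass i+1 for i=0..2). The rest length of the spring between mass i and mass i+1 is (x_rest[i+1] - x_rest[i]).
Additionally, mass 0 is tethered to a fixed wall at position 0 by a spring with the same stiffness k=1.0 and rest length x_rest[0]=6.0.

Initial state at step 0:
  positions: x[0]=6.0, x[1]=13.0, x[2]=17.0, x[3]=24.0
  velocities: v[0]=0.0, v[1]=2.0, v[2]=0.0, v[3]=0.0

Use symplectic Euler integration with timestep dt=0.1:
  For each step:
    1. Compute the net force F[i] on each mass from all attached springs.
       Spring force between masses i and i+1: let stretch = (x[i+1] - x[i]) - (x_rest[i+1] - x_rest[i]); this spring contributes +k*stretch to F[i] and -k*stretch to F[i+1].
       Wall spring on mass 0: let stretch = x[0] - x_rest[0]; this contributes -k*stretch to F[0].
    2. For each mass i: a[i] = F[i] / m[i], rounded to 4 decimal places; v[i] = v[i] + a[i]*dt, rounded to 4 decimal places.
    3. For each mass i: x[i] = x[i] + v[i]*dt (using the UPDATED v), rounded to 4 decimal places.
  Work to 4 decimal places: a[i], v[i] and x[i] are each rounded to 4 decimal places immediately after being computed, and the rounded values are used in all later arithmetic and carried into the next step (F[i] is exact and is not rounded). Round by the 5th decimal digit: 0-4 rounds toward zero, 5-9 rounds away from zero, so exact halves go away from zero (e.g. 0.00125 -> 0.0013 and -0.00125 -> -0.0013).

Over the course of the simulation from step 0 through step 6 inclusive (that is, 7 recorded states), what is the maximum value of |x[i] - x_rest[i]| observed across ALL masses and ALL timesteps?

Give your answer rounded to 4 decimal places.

Step 0: x=[6.0000 13.0000 17.0000 24.0000] v=[0.0000 2.0000 0.0000 0.0000]
Step 1: x=[6.0100 13.1700 17.0300 23.9900] v=[0.1000 1.7000 0.3000 -0.1000]
Step 2: x=[6.0315 13.3070 17.0910 23.9704] v=[0.2150 1.3700 0.6100 -0.1960]
Step 3: x=[6.0654 13.4091 17.1830 23.9420] v=[0.3394 1.0209 0.9195 -0.2839]
Step 4: x=[6.1121 13.4755 17.3048 23.9060] v=[0.4672 0.6639 1.2180 -0.3598]
Step 5: x=[6.1713 13.5066 17.4543 23.8640] v=[0.5923 0.3105 1.4952 -0.4199]
Step 6: x=[6.2422 13.5038 17.6284 23.8179] v=[0.7087 -0.0283 1.7414 -0.4609]
Max displacement = 1.5066

Answer: 1.5066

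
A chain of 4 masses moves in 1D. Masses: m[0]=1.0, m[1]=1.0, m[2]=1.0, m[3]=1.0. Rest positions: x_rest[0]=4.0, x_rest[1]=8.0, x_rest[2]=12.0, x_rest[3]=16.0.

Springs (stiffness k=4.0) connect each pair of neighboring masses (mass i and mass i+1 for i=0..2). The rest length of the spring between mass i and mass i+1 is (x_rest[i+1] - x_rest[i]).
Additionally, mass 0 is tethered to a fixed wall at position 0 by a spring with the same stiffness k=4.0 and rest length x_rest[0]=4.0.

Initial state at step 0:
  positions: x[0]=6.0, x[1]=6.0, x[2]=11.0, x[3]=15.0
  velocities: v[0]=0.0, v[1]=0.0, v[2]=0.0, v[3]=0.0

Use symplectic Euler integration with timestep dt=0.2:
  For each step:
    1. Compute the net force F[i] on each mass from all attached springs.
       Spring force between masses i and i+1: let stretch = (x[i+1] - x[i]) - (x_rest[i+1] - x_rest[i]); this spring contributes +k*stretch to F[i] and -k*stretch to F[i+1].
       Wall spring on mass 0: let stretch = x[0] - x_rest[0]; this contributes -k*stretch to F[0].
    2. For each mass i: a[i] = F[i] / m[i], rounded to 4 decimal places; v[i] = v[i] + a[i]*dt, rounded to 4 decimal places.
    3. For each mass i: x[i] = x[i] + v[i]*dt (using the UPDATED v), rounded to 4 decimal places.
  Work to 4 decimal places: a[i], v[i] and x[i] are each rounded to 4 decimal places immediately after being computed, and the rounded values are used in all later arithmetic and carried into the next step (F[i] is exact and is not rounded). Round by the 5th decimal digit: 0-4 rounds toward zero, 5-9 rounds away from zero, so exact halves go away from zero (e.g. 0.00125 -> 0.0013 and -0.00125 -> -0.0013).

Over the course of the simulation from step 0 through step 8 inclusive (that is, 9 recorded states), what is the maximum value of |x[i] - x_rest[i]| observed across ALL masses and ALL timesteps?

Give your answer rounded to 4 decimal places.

Answer: 2.4294

Derivation:
Step 0: x=[6.0000 6.0000 11.0000 15.0000] v=[0.0000 0.0000 0.0000 0.0000]
Step 1: x=[5.0400 6.8000 10.8400 15.0000] v=[-4.8000 4.0000 -0.8000 0.0000]
Step 2: x=[3.5552 7.9648 10.6992 14.9744] v=[-7.4240 5.8240 -0.7040 -0.1280]
Step 3: x=[2.2071 8.8616 10.8049 14.9048] v=[-6.7405 4.4838 0.5286 -0.3482]
Step 4: x=[1.5706 9.0046 11.2557 14.8192] v=[-3.1826 0.7148 2.2539 -0.4281]
Step 5: x=[1.8722 8.3183 11.9165 14.8034] v=[1.5081 -3.4315 3.3038 -0.0789]
Step 6: x=[2.9056 7.1763 12.4635 14.9657] v=[5.1672 -5.7098 2.7348 0.8116]
Step 7: x=[4.1575 6.1970 12.5649 15.3677] v=[6.2593 -4.8966 0.5068 2.0098]
Step 8: x=[5.0705 5.9102 12.0958 15.9612] v=[4.5649 -1.4339 -2.3453 2.9676]
Max displacement = 2.4294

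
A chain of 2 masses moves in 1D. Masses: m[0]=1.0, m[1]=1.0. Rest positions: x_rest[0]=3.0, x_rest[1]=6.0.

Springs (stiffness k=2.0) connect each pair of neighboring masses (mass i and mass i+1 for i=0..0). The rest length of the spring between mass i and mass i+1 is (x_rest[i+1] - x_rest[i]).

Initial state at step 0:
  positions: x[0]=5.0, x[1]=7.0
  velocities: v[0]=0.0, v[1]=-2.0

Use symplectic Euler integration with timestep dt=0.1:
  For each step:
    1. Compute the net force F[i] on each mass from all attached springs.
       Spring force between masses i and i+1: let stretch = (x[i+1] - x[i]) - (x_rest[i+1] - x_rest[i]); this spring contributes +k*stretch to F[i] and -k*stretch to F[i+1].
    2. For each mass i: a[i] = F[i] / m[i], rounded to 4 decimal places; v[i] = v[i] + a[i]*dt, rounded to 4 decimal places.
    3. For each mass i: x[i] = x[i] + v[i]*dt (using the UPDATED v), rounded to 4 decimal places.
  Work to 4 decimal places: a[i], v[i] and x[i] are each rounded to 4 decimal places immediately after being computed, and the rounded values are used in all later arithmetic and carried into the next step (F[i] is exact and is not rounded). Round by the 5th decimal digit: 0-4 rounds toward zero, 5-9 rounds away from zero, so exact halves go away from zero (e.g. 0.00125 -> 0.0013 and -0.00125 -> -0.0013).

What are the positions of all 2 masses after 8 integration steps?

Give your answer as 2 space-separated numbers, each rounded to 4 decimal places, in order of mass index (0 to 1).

Step 0: x=[5.0000 7.0000] v=[0.0000 -2.0000]
Step 1: x=[4.9800 6.8200] v=[-0.2000 -1.8000]
Step 2: x=[4.9368 6.6632] v=[-0.4320 -1.5680]
Step 3: x=[4.8681 6.5319] v=[-0.6867 -1.3133]
Step 4: x=[4.7727 6.4273] v=[-0.9539 -1.0461]
Step 5: x=[4.6504 6.3496] v=[-1.2230 -0.7770]
Step 6: x=[4.5021 6.2979] v=[-1.4832 -0.5168]
Step 7: x=[4.3297 6.2703] v=[-1.7240 -0.2760]
Step 8: x=[4.1361 6.2639] v=[-1.9359 -0.0641]

Answer: 4.1361 6.2639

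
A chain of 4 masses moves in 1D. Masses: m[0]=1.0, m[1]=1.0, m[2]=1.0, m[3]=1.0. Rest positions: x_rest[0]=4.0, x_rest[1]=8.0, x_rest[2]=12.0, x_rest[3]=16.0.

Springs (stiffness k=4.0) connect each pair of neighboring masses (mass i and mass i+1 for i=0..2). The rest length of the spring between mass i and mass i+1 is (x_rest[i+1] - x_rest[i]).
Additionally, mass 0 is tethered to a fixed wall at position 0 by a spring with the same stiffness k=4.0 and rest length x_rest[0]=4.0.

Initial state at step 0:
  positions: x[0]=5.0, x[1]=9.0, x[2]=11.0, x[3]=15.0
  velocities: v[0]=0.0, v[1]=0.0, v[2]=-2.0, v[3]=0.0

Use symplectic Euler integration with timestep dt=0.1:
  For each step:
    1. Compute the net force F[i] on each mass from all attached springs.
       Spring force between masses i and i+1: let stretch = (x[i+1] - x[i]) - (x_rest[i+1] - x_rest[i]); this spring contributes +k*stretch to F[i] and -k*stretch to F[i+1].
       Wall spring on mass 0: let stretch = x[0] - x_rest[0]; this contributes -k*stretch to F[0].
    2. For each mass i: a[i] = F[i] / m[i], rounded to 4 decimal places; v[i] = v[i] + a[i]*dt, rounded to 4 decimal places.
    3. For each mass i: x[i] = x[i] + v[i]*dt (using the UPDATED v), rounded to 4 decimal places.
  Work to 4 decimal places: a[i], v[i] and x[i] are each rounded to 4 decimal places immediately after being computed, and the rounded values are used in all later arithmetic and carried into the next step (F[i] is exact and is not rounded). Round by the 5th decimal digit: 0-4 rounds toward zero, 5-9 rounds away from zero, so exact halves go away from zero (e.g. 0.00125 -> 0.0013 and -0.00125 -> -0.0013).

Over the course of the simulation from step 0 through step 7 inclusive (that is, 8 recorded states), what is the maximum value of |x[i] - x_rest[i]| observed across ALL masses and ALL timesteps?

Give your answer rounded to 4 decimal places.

Answer: 1.1536

Derivation:
Step 0: x=[5.0000 9.0000 11.0000 15.0000] v=[0.0000 0.0000 -2.0000 0.0000]
Step 1: x=[4.9600 8.9200 10.8800 15.0000] v=[-0.4000 -0.8000 -1.2000 0.0000]
Step 2: x=[4.8800 8.7600 10.8464 14.9952] v=[-0.8000 -1.6000 -0.3360 -0.0480]
Step 3: x=[4.7600 8.5283 10.8953 14.9845] v=[-1.2000 -2.3174 0.4890 -0.1075]
Step 4: x=[4.6003 8.2405 11.0131 14.9702] v=[-1.5967 -2.8779 1.1779 -0.1432]
Step 5: x=[4.4022 7.9180 11.1783 14.9576] v=[-1.9807 -3.2249 1.6517 -0.1260]
Step 6: x=[4.1687 7.5853 11.3642 14.9538] v=[-2.3353 -3.3271 1.8593 -0.0377]
Step 7: x=[3.9051 7.2671 11.5426 14.9665] v=[-2.6361 -3.1822 1.7836 0.1265]
Max displacement = 1.1536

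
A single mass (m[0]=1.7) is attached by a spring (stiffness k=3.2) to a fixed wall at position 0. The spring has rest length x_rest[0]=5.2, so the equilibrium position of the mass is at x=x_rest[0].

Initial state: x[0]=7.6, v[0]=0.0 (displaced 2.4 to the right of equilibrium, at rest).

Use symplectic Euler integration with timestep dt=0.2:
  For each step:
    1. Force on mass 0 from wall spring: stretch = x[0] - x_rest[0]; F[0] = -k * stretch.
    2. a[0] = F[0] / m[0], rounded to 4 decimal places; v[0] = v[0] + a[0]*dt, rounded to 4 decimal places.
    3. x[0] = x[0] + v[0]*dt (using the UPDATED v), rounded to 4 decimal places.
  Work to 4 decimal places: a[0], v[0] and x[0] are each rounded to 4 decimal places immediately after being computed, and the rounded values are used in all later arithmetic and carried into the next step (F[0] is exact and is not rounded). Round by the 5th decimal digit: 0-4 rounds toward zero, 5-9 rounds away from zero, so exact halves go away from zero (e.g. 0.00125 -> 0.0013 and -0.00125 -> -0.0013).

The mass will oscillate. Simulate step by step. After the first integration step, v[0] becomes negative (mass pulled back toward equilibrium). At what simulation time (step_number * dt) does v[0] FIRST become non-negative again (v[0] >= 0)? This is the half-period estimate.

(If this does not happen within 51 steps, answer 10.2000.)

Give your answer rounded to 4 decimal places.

Step 0: x=[7.6000] v=[0.0000]
Step 1: x=[7.4193] v=[-0.9035]
Step 2: x=[7.0715] v=[-1.7390]
Step 3: x=[6.5828] v=[-2.4436]
Step 4: x=[5.9900] v=[-2.9642]
Step 5: x=[5.3377] v=[-3.2616]
Step 6: x=[4.6750] v=[-3.3134]
Step 7: x=[4.0518] v=[-3.1158]
Step 8: x=[3.5151] v=[-2.6835]
Step 9: x=[3.1053] v=[-2.0492]
Step 10: x=[2.8532] v=[-1.2606]
Step 11: x=[2.7778] v=[-0.3771]
Step 12: x=[2.8848] v=[0.5348]
First v>=0 after going negative at step 12, time=2.4000

Answer: 2.4000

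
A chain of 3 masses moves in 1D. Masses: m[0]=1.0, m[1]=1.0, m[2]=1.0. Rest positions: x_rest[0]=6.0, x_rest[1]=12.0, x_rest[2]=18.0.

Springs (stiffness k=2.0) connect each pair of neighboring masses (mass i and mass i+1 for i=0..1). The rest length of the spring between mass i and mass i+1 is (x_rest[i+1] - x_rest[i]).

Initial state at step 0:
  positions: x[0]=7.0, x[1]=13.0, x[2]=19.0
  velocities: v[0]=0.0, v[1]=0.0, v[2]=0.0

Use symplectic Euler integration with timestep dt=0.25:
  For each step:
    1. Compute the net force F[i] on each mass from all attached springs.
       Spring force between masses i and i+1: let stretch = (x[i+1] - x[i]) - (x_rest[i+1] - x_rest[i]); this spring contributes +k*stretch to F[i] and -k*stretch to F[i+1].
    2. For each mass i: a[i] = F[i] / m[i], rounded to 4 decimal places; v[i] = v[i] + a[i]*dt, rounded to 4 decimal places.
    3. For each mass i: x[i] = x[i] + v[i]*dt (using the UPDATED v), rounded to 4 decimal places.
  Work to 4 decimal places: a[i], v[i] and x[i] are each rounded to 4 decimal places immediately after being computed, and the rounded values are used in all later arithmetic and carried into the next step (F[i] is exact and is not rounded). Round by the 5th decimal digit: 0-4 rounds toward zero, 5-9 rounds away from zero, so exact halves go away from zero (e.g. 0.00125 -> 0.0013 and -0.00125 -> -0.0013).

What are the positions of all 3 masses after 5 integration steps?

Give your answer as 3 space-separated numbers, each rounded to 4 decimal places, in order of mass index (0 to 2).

Step 0: x=[7.0000 13.0000 19.0000] v=[0.0000 0.0000 0.0000]
Step 1: x=[7.0000 13.0000 19.0000] v=[0.0000 0.0000 0.0000]
Step 2: x=[7.0000 13.0000 19.0000] v=[0.0000 0.0000 0.0000]
Step 3: x=[7.0000 13.0000 19.0000] v=[0.0000 0.0000 0.0000]
Step 4: x=[7.0000 13.0000 19.0000] v=[0.0000 0.0000 0.0000]
Step 5: x=[7.0000 13.0000 19.0000] v=[0.0000 0.0000 0.0000]

Answer: 7.0000 13.0000 19.0000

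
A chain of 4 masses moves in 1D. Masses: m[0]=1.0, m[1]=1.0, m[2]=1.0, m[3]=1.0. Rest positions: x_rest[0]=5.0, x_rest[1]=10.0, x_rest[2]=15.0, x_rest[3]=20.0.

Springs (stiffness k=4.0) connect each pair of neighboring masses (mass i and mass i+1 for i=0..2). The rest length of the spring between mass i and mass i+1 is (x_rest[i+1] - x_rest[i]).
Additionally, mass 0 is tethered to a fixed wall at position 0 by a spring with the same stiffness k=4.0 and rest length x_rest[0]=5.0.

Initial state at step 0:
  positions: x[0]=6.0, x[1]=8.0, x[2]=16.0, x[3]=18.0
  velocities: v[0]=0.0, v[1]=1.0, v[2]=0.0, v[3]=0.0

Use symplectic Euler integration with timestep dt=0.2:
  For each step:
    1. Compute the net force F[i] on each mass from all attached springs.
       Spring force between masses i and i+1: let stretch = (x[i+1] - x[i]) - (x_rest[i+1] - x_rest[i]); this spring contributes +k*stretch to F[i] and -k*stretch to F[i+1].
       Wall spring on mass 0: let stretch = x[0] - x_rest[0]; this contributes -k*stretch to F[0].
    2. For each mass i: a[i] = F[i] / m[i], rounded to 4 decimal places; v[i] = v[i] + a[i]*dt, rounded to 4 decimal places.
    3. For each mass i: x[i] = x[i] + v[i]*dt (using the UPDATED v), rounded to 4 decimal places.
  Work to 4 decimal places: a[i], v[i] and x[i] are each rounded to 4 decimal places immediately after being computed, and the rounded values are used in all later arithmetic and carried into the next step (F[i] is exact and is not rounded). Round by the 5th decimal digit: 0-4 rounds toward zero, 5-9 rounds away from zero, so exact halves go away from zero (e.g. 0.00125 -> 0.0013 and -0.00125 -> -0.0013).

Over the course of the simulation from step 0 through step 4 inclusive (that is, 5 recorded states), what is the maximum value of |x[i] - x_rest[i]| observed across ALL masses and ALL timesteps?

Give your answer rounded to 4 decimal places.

Step 0: x=[6.0000 8.0000 16.0000 18.0000] v=[0.0000 1.0000 0.0000 0.0000]
Step 1: x=[5.3600 9.1600 15.0400 18.4800] v=[-3.2000 5.8000 -4.8000 2.4000]
Step 2: x=[4.4704 10.6528 13.6896 19.2096] v=[-4.4480 7.4640 -6.7520 3.6480]
Step 3: x=[3.8547 11.6423 12.7365 19.8560] v=[-3.0784 4.9475 -4.7654 3.2320]
Step 4: x=[3.8683 11.5609 12.7475 20.1633] v=[0.0679 -0.4072 0.0548 1.5364]
Max displacement = 2.2635

Answer: 2.2635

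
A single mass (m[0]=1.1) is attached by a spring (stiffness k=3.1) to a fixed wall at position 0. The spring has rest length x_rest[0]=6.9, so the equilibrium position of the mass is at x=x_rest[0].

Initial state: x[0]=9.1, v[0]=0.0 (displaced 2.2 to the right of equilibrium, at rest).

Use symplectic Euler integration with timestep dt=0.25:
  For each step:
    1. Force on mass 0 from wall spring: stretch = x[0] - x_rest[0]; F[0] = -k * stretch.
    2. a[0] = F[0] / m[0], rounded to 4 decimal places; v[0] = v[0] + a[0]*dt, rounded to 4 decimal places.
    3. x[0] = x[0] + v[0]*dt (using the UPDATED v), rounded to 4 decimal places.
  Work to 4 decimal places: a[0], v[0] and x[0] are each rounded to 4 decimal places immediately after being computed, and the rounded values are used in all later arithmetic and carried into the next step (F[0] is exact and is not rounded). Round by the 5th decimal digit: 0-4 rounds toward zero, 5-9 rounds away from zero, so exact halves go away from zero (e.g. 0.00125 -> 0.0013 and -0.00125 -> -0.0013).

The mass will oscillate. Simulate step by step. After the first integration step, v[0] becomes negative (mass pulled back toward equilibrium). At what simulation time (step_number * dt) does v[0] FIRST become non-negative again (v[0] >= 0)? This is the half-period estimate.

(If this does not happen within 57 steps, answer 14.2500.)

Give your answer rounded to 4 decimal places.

Answer: 2.0000

Derivation:
Step 0: x=[9.1000] v=[0.0000]
Step 1: x=[8.7125] v=[-1.5500]
Step 2: x=[8.0058] v=[-2.8270]
Step 3: x=[7.1043] v=[-3.6061]
Step 4: x=[6.1668] v=[-3.7501]
Step 5: x=[5.3584] v=[-3.2335]
Step 6: x=[4.8216] v=[-2.1474]
Step 7: x=[4.6508] v=[-0.6831]
Step 8: x=[4.8762] v=[0.9016]
First v>=0 after going negative at step 8, time=2.0000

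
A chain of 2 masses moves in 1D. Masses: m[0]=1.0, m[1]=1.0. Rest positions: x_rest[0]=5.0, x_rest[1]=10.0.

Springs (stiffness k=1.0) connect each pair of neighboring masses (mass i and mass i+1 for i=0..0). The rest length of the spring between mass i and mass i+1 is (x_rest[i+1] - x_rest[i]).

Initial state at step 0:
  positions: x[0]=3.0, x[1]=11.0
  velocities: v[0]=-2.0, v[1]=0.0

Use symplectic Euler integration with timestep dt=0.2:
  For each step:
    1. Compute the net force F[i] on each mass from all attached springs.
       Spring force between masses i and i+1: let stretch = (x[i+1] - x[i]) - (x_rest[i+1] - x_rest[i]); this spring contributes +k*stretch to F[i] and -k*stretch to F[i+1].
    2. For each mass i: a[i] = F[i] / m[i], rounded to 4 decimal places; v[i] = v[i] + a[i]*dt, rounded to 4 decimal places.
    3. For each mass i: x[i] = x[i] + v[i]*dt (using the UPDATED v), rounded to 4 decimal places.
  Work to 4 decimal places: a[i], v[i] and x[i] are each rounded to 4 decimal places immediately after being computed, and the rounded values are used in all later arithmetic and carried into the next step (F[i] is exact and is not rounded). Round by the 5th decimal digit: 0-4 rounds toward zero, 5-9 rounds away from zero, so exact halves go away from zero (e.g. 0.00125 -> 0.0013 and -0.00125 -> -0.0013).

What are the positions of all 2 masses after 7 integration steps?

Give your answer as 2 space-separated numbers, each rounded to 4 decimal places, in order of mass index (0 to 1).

Step 0: x=[3.0000 11.0000] v=[-2.0000 0.0000]
Step 1: x=[2.7200 10.8800] v=[-1.4000 -0.6000]
Step 2: x=[2.5664 10.6336] v=[-0.7680 -1.2320]
Step 3: x=[2.5355 10.2645] v=[-0.1546 -1.8454]
Step 4: x=[2.6137 9.7863] v=[0.3912 -2.3912]
Step 5: x=[2.7788 9.2212] v=[0.8257 -2.8257]
Step 6: x=[3.0016 8.5984] v=[1.1142 -3.1142]
Step 7: x=[3.2483 7.9517] v=[1.2336 -3.2336]

Answer: 3.2483 7.9517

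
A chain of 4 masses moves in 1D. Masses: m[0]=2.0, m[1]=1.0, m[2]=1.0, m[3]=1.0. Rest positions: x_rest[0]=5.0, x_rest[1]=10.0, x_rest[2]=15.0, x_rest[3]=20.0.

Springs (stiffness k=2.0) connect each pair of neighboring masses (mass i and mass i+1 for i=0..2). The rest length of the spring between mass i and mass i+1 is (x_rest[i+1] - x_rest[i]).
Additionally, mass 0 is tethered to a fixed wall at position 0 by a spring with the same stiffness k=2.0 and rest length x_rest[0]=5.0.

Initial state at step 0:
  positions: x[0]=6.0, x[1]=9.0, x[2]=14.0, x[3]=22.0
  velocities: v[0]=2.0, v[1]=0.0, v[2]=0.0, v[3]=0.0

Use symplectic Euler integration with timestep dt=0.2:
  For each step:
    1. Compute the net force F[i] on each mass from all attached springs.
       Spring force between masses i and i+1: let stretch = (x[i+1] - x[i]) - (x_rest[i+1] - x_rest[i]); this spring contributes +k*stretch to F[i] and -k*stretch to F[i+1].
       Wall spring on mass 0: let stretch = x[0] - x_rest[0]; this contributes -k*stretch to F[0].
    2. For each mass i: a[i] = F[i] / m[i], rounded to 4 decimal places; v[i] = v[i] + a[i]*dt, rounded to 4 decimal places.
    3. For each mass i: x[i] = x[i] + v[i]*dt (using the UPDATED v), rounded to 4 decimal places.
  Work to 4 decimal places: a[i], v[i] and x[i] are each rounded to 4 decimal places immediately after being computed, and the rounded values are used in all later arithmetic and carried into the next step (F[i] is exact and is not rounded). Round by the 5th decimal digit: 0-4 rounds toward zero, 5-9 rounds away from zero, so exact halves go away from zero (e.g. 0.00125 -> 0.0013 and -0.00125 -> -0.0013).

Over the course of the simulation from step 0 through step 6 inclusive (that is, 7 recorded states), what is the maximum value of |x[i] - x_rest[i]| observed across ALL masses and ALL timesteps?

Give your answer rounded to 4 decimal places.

Answer: 2.0312

Derivation:
Step 0: x=[6.0000 9.0000 14.0000 22.0000] v=[2.0000 0.0000 0.0000 0.0000]
Step 1: x=[6.2800 9.1600 14.2400 21.7600] v=[1.4000 0.8000 1.2000 -1.2000]
Step 2: x=[6.4240 9.4960 14.6752 21.3184] v=[0.7200 1.6800 2.1760 -2.2080]
Step 3: x=[6.4339 10.0006 15.2275 20.7453] v=[0.0496 2.5229 2.7616 -2.8653]
Step 4: x=[6.3291 10.6380 15.8031 20.1308] v=[-0.5238 3.1870 2.8780 -3.0724]
Step 5: x=[6.1435 11.3439 16.3117 19.5701] v=[-0.9278 3.5295 2.5430 -2.8035]
Step 6: x=[5.9202 12.0312 16.6835 19.1487] v=[-1.1164 3.4365 1.8592 -2.1069]
Max displacement = 2.0312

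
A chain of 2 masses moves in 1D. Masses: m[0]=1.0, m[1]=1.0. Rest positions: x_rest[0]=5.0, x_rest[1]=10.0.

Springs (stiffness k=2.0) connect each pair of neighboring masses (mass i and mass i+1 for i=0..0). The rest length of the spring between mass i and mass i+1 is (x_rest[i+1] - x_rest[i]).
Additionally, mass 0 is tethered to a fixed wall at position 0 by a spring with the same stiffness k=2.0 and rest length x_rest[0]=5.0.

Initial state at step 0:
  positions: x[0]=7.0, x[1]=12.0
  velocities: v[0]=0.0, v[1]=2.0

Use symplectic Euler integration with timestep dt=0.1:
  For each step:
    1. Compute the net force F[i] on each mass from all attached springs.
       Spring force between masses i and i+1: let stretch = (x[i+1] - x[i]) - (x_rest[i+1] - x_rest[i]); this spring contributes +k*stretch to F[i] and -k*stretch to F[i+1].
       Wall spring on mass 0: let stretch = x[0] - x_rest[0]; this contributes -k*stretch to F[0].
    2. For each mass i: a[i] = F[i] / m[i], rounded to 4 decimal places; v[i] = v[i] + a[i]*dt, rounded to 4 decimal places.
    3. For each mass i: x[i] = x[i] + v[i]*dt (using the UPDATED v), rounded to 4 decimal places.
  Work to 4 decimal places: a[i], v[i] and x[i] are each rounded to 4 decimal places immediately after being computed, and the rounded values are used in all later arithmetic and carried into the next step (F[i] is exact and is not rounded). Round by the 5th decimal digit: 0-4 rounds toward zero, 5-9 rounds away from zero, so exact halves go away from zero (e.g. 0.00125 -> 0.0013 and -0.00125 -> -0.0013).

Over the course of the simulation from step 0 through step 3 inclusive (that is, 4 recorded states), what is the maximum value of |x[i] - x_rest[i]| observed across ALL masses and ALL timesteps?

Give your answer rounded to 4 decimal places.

Step 0: x=[7.0000 12.0000] v=[0.0000 2.0000]
Step 1: x=[6.9600 12.2000] v=[-0.4000 2.0000]
Step 2: x=[6.8856 12.3952] v=[-0.7440 1.9520]
Step 3: x=[6.7837 12.5802] v=[-1.0192 1.8501]
Max displacement = 2.5802

Answer: 2.5802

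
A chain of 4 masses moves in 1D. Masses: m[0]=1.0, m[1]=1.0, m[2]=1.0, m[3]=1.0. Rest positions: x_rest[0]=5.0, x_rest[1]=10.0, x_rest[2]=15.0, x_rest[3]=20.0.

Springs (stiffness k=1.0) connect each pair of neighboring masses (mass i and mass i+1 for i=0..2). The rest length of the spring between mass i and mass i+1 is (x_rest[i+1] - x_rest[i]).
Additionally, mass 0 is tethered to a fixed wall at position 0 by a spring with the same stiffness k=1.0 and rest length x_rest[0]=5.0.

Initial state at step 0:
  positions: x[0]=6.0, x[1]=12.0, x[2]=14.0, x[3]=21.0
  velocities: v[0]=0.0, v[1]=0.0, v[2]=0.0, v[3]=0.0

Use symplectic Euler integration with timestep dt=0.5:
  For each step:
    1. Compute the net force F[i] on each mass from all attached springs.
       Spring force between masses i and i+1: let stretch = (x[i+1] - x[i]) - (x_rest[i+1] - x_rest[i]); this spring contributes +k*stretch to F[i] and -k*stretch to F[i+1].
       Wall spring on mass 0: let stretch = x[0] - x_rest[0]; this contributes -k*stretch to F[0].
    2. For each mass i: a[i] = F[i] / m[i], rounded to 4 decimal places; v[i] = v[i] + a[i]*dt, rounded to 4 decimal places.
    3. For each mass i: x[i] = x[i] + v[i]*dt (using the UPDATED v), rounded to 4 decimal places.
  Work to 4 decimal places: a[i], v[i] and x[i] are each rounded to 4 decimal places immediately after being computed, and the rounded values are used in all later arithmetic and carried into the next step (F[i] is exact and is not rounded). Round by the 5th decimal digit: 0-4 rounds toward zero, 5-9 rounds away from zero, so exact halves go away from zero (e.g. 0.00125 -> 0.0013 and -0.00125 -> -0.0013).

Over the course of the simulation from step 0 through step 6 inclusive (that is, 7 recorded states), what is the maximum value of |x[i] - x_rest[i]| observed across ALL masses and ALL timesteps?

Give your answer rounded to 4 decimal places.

Step 0: x=[6.0000 12.0000 14.0000 21.0000] v=[0.0000 0.0000 0.0000 0.0000]
Step 1: x=[6.0000 11.0000 15.2500 20.5000] v=[0.0000 -2.0000 2.5000 -1.0000]
Step 2: x=[5.7500 9.8125 16.7500 19.9375] v=[-0.5000 -2.3750 3.0000 -1.1250]
Step 3: x=[5.0781 9.3438 17.3125 19.8281] v=[-1.3438 -0.9375 1.1250 -0.2188]
Step 4: x=[4.2031 9.8008 16.5117 20.3398] v=[-1.7500 0.9140 -1.6016 1.0234]
Step 5: x=[3.6768 10.5361 14.9902 21.1445] v=[-1.0527 1.4706 -3.0430 1.6094]
Step 6: x=[3.9461 10.6701 13.8938 21.6607] v=[0.5386 0.2680 -2.1929 1.0323]
Max displacement = 2.3125

Answer: 2.3125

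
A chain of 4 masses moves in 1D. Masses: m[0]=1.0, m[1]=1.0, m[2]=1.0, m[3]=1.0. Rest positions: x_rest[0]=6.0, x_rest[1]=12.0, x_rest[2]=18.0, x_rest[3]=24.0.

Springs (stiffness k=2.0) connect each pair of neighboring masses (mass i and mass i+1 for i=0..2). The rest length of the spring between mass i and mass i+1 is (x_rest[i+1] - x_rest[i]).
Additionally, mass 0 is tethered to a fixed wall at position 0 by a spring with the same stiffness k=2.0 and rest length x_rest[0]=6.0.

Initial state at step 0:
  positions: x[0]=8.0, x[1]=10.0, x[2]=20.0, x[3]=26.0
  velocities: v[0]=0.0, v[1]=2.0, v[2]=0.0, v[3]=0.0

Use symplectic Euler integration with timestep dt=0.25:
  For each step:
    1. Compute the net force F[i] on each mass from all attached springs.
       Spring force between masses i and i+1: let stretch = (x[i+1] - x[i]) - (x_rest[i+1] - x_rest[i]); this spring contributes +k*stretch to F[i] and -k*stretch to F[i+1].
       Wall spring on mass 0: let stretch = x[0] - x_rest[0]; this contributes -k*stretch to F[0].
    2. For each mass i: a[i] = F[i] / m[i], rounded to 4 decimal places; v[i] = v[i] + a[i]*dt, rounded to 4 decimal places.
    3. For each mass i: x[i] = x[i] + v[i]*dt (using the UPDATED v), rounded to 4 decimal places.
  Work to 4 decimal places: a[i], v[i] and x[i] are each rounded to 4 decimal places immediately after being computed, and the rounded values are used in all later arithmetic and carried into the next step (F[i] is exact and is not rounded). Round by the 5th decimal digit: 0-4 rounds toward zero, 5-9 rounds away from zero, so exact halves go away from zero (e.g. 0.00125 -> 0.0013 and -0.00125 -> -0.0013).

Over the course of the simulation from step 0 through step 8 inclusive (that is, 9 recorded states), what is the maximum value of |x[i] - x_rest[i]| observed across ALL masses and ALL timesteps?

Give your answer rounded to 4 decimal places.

Answer: 4.0470

Derivation:
Step 0: x=[8.0000 10.0000 20.0000 26.0000] v=[0.0000 2.0000 0.0000 0.0000]
Step 1: x=[7.2500 11.5000 19.5000 26.0000] v=[-3.0000 6.0000 -2.0000 0.0000]
Step 2: x=[6.1250 13.4688 18.8125 25.9375] v=[-4.5000 7.8750 -2.7500 -0.2500]
Step 3: x=[5.1524 15.1876 18.3477 25.7344] v=[-3.8906 6.8750 -1.8594 -0.8125]
Step 4: x=[4.7901 16.0470 18.4112 25.3579] v=[-1.4492 3.4375 0.2539 -1.5059]
Step 5: x=[5.2362 15.7948 19.0475 24.8631] v=[1.7842 -1.0089 2.5452 -1.9793]
Step 6: x=[6.3476 14.6293 20.0042 24.3913] v=[4.4454 -4.6619 3.8267 -1.8871]
Step 7: x=[7.7007 13.1005 20.8374 24.1211] v=[5.4125 -6.1153 3.3328 -1.0807]
Step 8: x=[8.7662 11.8638 21.1140 24.1905] v=[4.2621 -4.9468 1.1062 0.2775]
Max displacement = 4.0470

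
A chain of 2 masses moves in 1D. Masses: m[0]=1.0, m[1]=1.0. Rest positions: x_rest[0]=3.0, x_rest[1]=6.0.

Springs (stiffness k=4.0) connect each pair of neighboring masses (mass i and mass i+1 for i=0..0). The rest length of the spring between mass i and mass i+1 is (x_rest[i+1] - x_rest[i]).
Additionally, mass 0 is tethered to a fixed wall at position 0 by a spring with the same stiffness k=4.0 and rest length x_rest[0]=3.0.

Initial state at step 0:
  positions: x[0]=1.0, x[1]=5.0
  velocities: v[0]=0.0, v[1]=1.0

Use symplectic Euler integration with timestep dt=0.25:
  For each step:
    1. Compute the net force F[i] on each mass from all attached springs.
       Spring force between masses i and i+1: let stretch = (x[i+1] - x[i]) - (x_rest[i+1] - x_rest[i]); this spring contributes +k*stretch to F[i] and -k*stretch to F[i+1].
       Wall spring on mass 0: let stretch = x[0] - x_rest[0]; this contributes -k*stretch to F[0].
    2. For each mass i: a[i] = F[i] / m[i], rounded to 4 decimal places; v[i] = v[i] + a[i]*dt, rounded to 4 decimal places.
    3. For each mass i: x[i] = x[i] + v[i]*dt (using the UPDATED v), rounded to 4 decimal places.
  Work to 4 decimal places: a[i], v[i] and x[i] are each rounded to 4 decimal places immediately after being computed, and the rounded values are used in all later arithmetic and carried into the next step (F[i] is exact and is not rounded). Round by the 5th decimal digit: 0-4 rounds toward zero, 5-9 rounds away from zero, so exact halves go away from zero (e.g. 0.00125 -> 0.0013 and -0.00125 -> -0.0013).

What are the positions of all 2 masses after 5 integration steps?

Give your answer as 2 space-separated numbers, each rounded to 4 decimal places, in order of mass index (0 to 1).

Answer: 3.7754 6.6456

Derivation:
Step 0: x=[1.0000 5.0000] v=[0.0000 1.0000]
Step 1: x=[1.7500 5.0000] v=[3.0000 0.0000]
Step 2: x=[2.8750 4.9375] v=[4.5000 -0.2500]
Step 3: x=[3.7969 5.1094] v=[3.6875 0.6875]
Step 4: x=[4.0977 5.7032] v=[1.2031 2.3750]
Step 5: x=[3.7754 6.6456] v=[-1.2891 3.7695]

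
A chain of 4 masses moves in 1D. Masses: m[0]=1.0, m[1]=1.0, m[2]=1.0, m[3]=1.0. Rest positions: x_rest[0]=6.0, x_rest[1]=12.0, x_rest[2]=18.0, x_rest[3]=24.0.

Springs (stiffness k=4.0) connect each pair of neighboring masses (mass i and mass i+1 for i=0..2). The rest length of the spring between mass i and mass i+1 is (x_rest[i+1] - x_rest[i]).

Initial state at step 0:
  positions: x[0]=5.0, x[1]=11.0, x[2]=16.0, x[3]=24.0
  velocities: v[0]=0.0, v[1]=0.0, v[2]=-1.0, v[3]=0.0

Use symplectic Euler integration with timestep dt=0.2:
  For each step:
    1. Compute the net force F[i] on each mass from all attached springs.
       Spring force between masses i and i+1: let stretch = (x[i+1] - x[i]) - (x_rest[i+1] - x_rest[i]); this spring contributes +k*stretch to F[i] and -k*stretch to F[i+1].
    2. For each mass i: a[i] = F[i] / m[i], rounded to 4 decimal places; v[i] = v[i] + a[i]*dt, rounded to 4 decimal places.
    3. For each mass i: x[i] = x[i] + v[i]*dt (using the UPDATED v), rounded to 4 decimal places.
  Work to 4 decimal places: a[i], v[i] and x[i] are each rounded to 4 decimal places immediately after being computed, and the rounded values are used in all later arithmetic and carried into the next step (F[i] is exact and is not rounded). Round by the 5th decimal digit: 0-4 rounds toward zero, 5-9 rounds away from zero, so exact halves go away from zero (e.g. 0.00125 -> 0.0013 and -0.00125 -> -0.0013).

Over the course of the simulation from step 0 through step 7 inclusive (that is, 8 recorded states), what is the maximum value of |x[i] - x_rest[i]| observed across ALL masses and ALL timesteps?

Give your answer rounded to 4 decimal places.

Answer: 2.0645

Derivation:
Step 0: x=[5.0000 11.0000 16.0000 24.0000] v=[0.0000 0.0000 -1.0000 0.0000]
Step 1: x=[5.0000 10.8400 16.2800 23.6800] v=[0.0000 -0.8000 1.4000 -1.6000]
Step 2: x=[4.9744 10.6160 16.8736 23.1360] v=[-0.1280 -1.1200 2.9680 -2.7200]
Step 3: x=[4.8915 10.4906 17.4680 22.5500] v=[-0.4147 -0.6272 2.9718 -2.9299]
Step 4: x=[4.7444 10.5857 17.7591 22.1109] v=[-0.7354 0.4754 1.4555 -2.1955]
Step 5: x=[4.5719 10.8939 17.5987 21.9355] v=[-0.8624 1.5411 -0.8018 -0.8769]
Step 6: x=[4.4509 11.2634 17.0595 22.0262] v=[-0.6048 1.8473 -2.6962 0.4537]
Step 7: x=[4.4599 11.4702 16.3876 22.2823] v=[0.0452 1.0342 -3.3597 1.2803]
Max displacement = 2.0645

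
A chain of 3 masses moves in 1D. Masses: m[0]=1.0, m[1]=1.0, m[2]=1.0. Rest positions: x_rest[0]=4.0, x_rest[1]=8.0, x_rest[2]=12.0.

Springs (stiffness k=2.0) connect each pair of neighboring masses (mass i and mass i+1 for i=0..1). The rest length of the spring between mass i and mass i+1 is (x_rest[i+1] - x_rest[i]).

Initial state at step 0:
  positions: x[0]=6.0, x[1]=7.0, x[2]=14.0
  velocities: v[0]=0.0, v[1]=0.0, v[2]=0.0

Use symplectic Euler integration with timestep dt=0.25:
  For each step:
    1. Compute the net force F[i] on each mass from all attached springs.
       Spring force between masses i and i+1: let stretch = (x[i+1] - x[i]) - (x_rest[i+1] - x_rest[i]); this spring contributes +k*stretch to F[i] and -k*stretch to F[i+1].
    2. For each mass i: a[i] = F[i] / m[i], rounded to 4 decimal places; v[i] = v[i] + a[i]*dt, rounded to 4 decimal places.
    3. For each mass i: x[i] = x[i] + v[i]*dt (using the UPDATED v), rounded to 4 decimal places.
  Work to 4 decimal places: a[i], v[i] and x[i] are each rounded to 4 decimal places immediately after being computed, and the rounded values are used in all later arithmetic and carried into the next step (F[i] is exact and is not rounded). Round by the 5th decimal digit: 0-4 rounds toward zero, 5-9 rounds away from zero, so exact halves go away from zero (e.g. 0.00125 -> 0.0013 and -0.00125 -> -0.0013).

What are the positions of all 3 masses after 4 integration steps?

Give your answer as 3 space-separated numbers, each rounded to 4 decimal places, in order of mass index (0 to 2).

Answer: 4.0100 10.9800 12.0100

Derivation:
Step 0: x=[6.0000 7.0000 14.0000] v=[0.0000 0.0000 0.0000]
Step 1: x=[5.6250 7.7500 13.6250] v=[-1.5000 3.0000 -1.5000]
Step 2: x=[5.0156 8.9688 13.0156] v=[-2.4375 4.8750 -2.4375]
Step 3: x=[4.4004 10.1993 12.4004] v=[-2.4609 4.9218 -2.4609]
Step 4: x=[4.0100 10.9800 12.0100] v=[-1.5615 3.1229 -1.5615]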